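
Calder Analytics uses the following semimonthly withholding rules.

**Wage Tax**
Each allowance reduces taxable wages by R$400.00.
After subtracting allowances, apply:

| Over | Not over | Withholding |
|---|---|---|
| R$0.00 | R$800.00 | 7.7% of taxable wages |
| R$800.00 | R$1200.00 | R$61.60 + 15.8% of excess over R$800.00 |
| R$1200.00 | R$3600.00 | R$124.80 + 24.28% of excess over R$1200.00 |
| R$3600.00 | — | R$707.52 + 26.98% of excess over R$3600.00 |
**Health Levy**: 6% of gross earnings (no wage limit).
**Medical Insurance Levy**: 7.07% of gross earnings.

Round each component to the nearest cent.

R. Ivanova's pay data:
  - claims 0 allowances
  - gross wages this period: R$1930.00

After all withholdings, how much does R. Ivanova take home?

Wage Tax: taxable = R$1930.00
  R$124.80 + 24.28% × (R$1930.00 − R$1200.00) = R$124.80 + 24.28% × R$730.00 = R$302.04
Health Levy: 6% × R$1930.00 = R$115.80
Medical Insurance Levy: 7.07% × R$1930.00 = R$136.45
Total withheld: R$302.04 + R$115.80 + R$136.45 = R$554.29
Net pay: R$1930.00 − R$554.29 = R$1375.71

R$1375.71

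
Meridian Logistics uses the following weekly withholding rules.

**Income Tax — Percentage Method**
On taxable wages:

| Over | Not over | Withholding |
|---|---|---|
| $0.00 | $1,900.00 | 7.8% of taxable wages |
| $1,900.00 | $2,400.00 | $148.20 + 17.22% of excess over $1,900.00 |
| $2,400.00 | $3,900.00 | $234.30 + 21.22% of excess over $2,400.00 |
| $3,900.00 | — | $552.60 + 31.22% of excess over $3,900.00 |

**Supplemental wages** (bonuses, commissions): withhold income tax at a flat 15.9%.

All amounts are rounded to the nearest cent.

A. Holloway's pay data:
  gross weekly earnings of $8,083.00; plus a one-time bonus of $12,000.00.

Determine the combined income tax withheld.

Income Tax: taxable = $8,083.00
  $552.60 + 31.22% × ($8,083.00 − $3,900.00) = $552.60 + 31.22% × $4,183.00 = $1,858.53
Supplemental (15.9% flat on bonus): 15.9% × $12,000.00 = $1,908.00
Total income tax: $1,858.53 + $1,908.00 = $3,766.53

$3,766.53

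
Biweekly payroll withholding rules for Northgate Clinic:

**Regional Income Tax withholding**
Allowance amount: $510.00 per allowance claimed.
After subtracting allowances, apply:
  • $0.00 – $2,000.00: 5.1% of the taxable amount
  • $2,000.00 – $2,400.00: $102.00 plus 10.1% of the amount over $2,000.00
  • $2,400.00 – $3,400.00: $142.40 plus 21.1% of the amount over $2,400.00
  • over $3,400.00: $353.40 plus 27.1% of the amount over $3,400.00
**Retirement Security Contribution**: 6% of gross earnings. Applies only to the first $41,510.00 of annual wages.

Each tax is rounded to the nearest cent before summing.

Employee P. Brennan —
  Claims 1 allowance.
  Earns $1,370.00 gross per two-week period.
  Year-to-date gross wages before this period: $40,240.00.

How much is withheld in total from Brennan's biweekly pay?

Regional Income Tax: taxable = $1,370.00 − 1×$510.00 = $860.00
  5.1% × $860.00 = $43.86
Retirement Security Contribution: cap $41,510.00 − YTD $40,240.00 = $1,270.00 subject; 6% × $1,270.00 = $76.20
Total: $43.86 + $76.20 = $120.06

$120.06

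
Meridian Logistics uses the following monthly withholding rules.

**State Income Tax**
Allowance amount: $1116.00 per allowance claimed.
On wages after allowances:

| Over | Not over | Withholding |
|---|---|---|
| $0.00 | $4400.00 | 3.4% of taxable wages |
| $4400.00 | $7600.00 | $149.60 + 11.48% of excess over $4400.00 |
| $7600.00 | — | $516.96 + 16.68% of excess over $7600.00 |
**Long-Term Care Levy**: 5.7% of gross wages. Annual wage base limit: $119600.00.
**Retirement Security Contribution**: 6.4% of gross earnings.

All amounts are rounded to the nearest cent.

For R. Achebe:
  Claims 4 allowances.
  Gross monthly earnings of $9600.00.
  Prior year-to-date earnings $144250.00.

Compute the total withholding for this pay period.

$848.49

State Income Tax: taxable = $9600.00 − 4×$1116.00 = $5136.00
  $149.60 + 11.48% × ($5136.00 − $4400.00) = $149.60 + 11.48% × $736.00 = $234.09
Long-Term Care Levy: YTD $144250.00 ≥ cap $119600.00 → $0.00
Retirement Security Contribution: 6.4% × $9600.00 = $614.40
Total: $234.09 + $0.00 + $614.40 = $848.49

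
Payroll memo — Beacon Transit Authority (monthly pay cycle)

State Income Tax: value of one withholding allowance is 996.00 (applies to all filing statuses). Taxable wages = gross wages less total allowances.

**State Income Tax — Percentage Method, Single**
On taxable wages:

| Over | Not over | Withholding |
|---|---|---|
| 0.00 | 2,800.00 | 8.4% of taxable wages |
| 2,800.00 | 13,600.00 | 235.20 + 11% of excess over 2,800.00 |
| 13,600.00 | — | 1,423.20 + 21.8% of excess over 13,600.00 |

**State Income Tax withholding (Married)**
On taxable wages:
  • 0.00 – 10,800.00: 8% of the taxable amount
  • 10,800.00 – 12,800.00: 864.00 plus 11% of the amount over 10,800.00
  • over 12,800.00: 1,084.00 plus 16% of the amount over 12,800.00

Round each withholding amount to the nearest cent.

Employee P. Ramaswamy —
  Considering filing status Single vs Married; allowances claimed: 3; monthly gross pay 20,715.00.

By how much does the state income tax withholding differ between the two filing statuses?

State Income Tax (Single): taxable = 20,715.00 − 3×996.00 = 17,727.00
  1,423.20 + 21.8% × (17,727.00 − 13,600.00) = 1,423.20 + 21.8% × 4,127.00 = 2,322.89
State Income Tax (Married): taxable = 20,715.00 − 3×996.00 = 17,727.00
  1,084.00 + 16% × (17,727.00 − 12,800.00) = 1,084.00 + 16% × 4,927.00 = 1,872.32
Difference: |2,322.89 − 1,872.32| = 450.57 (higher under Single)

450.57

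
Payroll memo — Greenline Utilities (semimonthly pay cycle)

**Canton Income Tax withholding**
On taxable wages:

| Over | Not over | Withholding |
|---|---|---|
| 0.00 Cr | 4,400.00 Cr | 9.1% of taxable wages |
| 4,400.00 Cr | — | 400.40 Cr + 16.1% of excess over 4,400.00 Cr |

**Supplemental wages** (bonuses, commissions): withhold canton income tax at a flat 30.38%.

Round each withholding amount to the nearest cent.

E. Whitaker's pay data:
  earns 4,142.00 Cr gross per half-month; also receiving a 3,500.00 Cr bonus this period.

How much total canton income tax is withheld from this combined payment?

Canton Income Tax: taxable = 4,142.00 Cr
  9.1% × 4,142.00 Cr = 376.92 Cr
Supplemental (30.38% flat on bonus): 30.38% × 3,500.00 Cr = 1,063.30 Cr
Total canton income tax: 376.92 Cr + 1,063.30 Cr = 1,440.22 Cr

1,440.22 Cr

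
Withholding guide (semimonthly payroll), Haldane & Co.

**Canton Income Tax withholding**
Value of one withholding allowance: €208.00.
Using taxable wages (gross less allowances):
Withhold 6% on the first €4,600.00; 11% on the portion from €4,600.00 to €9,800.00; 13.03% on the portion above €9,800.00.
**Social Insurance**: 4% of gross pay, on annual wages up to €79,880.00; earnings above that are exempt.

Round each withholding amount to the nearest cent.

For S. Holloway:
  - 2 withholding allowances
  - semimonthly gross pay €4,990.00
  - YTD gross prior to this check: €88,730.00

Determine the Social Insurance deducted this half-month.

€0.00

Social Insurance: YTD €88,730.00 ≥ cap €79,880.00 → €0.00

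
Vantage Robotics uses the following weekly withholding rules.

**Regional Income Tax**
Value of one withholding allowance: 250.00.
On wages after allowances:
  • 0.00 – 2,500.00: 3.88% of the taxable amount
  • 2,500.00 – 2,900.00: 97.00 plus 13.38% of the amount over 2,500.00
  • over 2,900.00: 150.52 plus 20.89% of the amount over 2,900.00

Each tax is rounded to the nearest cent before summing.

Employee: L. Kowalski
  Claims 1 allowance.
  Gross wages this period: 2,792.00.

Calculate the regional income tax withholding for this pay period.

Regional Income Tax: taxable = 2,792.00 − 1×250.00 = 2,542.00
  97.00 + 13.38% × (2,542.00 − 2,500.00) = 97.00 + 13.38% × 42.00 = 102.62

102.62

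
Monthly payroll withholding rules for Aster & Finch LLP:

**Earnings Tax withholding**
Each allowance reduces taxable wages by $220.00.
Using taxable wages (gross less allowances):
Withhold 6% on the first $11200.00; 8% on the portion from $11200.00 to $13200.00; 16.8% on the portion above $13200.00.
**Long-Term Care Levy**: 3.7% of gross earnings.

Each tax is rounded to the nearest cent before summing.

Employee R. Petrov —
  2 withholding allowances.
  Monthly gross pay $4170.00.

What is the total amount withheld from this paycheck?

Earnings Tax: taxable = $4170.00 − 2×$220.00 = $3730.00
  6% × $3730.00 = $223.80
Long-Term Care Levy: 3.7% × $4170.00 = $154.29
Total: $223.80 + $154.29 = $378.09

$378.09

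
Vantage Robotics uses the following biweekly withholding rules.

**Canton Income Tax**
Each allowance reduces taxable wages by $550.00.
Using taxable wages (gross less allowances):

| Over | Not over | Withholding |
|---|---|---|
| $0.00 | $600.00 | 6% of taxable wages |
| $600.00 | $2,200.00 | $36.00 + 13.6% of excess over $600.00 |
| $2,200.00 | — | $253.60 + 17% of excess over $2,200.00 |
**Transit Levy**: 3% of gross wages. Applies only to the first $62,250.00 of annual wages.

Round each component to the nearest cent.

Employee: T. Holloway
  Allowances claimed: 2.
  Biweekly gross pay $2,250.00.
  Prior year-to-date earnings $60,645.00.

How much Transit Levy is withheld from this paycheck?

Transit Levy: cap $62,250.00 − YTD $60,645.00 = $1,605.00 subject; 3% × $1,605.00 = $48.15

$48.15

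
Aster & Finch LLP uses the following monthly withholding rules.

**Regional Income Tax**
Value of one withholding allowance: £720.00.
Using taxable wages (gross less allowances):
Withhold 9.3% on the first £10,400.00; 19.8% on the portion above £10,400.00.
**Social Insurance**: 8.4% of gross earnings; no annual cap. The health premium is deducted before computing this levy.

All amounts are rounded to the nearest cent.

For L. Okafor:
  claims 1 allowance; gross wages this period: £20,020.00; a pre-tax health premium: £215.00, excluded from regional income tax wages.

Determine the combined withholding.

Regional Income Tax: taxable = £20,020.00 − £215.00 − 1×£720.00 = £19,085.00
  £967.20 + 19.8% × (£19,085.00 − £10,400.00) = £967.20 + 19.8% × £8,685.00 = £2,686.83
Social Insurance: 8.4% × £19,805.00 = £1,663.62
Total: £2,686.83 + £1,663.62 = £4,350.45

£4,350.45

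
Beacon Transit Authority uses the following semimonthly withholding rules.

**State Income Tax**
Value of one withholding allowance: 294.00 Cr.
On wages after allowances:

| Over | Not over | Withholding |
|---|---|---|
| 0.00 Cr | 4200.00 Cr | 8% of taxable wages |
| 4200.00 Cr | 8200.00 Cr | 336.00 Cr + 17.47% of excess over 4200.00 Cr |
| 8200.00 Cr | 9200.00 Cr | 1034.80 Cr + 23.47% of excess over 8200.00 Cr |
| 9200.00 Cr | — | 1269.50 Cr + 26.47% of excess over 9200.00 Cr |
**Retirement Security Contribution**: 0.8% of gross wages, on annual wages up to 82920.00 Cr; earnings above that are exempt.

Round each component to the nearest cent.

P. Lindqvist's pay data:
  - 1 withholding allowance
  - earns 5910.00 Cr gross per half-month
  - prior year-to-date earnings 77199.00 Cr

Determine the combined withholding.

State Income Tax: taxable = 5910.00 Cr − 1×294.00 Cr = 5616.00 Cr
  336.00 Cr + 17.47% × (5616.00 Cr − 4200.00 Cr) = 336.00 Cr + 17.47% × 1416.00 Cr = 583.38 Cr
Retirement Security Contribution: cap 82920.00 Cr − YTD 77199.00 Cr = 5721.00 Cr subject; 0.8% × 5721.00 Cr = 45.77 Cr
Total: 583.38 Cr + 45.77 Cr = 629.15 Cr

629.15 Cr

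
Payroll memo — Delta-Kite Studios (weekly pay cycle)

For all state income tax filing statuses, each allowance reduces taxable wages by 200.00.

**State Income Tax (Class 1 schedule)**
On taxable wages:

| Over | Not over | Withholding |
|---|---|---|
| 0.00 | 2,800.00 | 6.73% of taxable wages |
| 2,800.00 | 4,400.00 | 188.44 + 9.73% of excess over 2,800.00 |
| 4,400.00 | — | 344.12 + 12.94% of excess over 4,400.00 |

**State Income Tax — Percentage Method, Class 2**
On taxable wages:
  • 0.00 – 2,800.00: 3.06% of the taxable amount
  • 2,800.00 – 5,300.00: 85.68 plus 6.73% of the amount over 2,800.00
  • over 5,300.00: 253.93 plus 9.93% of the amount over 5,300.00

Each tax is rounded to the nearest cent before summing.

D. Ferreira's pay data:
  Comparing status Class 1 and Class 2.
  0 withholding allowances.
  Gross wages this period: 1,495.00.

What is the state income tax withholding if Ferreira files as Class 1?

100.61

State Income Tax (Class 1): taxable = 1,495.00
  6.73% × 1,495.00 = 100.61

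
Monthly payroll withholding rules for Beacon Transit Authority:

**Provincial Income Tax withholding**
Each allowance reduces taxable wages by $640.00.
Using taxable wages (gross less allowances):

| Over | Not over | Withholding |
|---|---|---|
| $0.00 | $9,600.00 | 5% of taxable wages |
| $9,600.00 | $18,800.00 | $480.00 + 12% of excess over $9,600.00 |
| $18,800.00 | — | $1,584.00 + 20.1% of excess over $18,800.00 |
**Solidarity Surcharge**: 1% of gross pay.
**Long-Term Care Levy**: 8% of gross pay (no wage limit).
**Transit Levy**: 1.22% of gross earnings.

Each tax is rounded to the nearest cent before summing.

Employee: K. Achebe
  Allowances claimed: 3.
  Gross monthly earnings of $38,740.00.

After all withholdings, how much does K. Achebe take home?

Provincial Income Tax: taxable = $38,740.00 − 3×$640.00 = $36,820.00
  $1,584.00 + 20.1% × ($36,820.00 − $18,800.00) = $1,584.00 + 20.1% × $18,020.00 = $5,206.02
Solidarity Surcharge: 1% × $38,740.00 = $387.40
Long-Term Care Levy: 8% × $38,740.00 = $3,099.20
Transit Levy: 1.22% × $38,740.00 = $472.63
Total withheld: $5,206.02 + $387.40 + $3,099.20 + $472.63 = $9,165.25
Net pay: $38,740.00 − $9,165.25 = $29,574.75

$29,574.75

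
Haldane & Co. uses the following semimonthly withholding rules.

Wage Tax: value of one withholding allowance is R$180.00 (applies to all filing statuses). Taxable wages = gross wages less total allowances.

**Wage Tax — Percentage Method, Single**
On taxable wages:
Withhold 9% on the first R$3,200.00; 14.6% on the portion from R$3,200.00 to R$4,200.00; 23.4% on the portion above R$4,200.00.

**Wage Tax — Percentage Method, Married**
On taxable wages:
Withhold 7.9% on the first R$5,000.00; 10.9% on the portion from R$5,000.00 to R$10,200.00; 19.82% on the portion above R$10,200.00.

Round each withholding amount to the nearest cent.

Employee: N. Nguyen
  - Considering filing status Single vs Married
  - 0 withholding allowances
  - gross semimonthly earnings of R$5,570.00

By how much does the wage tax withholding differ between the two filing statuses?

Wage Tax (Single): taxable = R$5,570.00
  R$434.00 + 23.4% × (R$5,570.00 − R$4,200.00) = R$434.00 + 23.4% × R$1,370.00 = R$754.58
Wage Tax (Married): taxable = R$5,570.00
  R$395.00 + 10.9% × (R$5,570.00 − R$5,000.00) = R$395.00 + 10.9% × R$570.00 = R$457.13
Difference: |R$754.58 − R$457.13| = R$297.45 (higher under Single)

R$297.45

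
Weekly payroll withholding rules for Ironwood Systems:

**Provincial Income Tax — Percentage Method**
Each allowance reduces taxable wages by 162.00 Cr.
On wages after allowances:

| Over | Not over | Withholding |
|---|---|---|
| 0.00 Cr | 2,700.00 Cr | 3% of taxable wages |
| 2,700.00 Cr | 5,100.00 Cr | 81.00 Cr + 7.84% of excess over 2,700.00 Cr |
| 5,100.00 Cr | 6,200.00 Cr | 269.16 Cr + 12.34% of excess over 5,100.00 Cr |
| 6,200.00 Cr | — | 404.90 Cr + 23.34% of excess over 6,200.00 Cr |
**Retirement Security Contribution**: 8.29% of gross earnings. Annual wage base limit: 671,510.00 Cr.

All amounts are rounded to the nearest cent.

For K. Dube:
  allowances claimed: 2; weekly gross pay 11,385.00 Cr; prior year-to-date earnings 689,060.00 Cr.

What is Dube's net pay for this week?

9,845.54 Cr

Provincial Income Tax: taxable = 11,385.00 Cr − 2×162.00 Cr = 11,061.00 Cr
  404.90 Cr + 23.34% × (11,061.00 Cr − 6,200.00 Cr) = 404.90 Cr + 23.34% × 4,861.00 Cr = 1,539.46 Cr
Retirement Security Contribution: YTD 689,060.00 Cr ≥ cap 671,510.00 Cr → 0.00 Cr
Total withheld: 1,539.46 Cr + 0.00 Cr = 1,539.46 Cr
Net pay: 11,385.00 Cr − 1,539.46 Cr = 9,845.54 Cr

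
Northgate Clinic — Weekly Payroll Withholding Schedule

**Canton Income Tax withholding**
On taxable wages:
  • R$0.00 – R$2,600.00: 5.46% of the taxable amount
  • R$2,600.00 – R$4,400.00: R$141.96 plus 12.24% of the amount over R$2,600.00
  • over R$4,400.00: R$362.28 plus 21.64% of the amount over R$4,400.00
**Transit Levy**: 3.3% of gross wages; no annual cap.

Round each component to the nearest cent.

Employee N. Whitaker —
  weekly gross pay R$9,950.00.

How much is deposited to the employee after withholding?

R$8,058.35

Canton Income Tax: taxable = R$9,950.00
  R$362.28 + 21.64% × (R$9,950.00 − R$4,400.00) = R$362.28 + 21.64% × R$5,550.00 = R$1,563.30
Transit Levy: 3.3% × R$9,950.00 = R$328.35
Total withheld: R$1,563.30 + R$328.35 = R$1,891.65
Net pay: R$9,950.00 − R$1,891.65 = R$8,058.35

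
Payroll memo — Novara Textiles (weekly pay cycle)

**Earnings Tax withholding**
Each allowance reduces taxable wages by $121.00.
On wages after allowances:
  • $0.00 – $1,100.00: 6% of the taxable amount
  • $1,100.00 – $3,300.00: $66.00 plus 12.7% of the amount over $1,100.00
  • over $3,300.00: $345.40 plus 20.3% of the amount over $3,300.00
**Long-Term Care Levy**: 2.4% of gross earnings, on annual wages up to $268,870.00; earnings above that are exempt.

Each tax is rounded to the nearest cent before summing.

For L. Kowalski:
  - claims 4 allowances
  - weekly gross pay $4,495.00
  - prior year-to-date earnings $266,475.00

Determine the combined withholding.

Earnings Tax: taxable = $4,495.00 − 4×$121.00 = $4,011.00
  $345.40 + 20.3% × ($4,011.00 − $3,300.00) = $345.40 + 20.3% × $711.00 = $489.73
Long-Term Care Levy: cap $268,870.00 − YTD $266,475.00 = $2,395.00 subject; 2.4% × $2,395.00 = $57.48
Total: $489.73 + $57.48 = $547.21

$547.21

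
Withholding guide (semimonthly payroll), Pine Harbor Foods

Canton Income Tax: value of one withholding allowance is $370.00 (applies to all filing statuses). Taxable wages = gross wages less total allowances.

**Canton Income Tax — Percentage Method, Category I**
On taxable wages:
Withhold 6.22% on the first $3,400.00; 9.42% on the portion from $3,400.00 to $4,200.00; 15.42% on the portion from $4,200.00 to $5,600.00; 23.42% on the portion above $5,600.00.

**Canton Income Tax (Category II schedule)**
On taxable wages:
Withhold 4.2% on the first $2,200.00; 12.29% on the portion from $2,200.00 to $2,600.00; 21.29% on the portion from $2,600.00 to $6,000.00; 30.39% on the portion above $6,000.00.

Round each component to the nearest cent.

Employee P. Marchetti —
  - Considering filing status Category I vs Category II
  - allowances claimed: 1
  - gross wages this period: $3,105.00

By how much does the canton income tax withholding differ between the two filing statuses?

Canton Income Tax (Category I): taxable = $3,105.00 − 1×$370.00 = $2,735.00
  6.22% × $2,735.00 = $170.12
Canton Income Tax (Category II): taxable = $3,105.00 − 1×$370.00 = $2,735.00
  $141.56 + 21.29% × ($2,735.00 − $2,600.00) = $141.56 + 21.29% × $135.00 = $170.30
Difference: |$170.12 − $170.30| = $0.18 (higher under Category II)

$0.18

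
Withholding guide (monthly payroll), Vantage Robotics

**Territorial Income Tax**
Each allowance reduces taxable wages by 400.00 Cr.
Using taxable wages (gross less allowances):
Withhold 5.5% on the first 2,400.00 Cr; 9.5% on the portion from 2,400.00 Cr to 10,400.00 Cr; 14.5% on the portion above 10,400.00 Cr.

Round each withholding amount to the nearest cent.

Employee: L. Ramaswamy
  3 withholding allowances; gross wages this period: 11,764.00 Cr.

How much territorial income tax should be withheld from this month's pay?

Territorial Income Tax: taxable = 11,764.00 Cr − 3×400.00 Cr = 10,564.00 Cr
  892.00 Cr + 14.5% × (10,564.00 Cr − 10,400.00 Cr) = 892.00 Cr + 14.5% × 164.00 Cr = 915.78 Cr

915.78 Cr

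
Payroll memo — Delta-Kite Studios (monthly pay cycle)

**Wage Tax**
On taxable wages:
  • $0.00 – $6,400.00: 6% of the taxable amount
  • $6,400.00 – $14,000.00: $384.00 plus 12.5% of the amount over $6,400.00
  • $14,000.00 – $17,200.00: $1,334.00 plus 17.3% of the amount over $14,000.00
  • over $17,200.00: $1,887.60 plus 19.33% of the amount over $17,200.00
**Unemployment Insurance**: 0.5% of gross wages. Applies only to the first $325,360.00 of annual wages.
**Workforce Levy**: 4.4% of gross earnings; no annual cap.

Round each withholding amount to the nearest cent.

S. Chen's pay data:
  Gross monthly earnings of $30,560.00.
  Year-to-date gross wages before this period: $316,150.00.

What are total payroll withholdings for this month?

$5,860.78

Wage Tax: taxable = $30,560.00
  $1,887.60 + 19.33% × ($30,560.00 − $17,200.00) = $1,887.60 + 19.33% × $13,360.00 = $4,470.09
Unemployment Insurance: cap $325,360.00 − YTD $316,150.00 = $9,210.00 subject; 0.5% × $9,210.00 = $46.05
Workforce Levy: 4.4% × $30,560.00 = $1,344.64
Total: $4,470.09 + $46.05 + $1,344.64 = $5,860.78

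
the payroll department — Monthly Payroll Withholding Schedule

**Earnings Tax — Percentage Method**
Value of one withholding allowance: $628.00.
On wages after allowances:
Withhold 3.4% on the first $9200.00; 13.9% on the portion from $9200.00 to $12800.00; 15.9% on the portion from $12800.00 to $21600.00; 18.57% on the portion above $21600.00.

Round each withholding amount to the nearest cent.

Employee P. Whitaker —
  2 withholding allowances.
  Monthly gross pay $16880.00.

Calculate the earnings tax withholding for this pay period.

$1262.22

Earnings Tax: taxable = $16880.00 − 2×$628.00 = $15624.00
  $813.20 + 15.9% × ($15624.00 − $12800.00) = $813.20 + 15.9% × $2824.00 = $1262.22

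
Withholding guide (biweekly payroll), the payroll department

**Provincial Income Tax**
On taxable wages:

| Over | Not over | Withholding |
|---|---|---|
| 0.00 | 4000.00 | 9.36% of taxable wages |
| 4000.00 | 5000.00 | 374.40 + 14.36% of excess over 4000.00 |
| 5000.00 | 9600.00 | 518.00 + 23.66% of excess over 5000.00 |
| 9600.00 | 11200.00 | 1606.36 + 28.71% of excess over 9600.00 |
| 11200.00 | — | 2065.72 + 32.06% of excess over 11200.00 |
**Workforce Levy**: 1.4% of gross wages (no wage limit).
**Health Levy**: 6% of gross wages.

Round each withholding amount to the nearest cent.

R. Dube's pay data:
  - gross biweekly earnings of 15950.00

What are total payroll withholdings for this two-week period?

Provincial Income Tax: taxable = 15950.00
  2065.72 + 32.06% × (15950.00 − 11200.00) = 2065.72 + 32.06% × 4750.00 = 3588.57
Workforce Levy: 1.4% × 15950.00 = 223.30
Health Levy: 6% × 15950.00 = 957.00
Total: 3588.57 + 223.30 + 957.00 = 4768.87

4768.87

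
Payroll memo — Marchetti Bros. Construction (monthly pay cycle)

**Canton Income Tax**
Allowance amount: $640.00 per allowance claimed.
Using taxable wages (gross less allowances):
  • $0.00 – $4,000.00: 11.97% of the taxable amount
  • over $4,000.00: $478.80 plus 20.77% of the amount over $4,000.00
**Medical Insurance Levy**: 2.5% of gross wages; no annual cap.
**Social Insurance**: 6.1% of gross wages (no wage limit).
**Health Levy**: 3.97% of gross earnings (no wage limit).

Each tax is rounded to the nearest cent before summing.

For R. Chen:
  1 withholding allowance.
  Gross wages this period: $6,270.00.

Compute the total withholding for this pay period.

$1,605.49

Canton Income Tax: taxable = $6,270.00 − 1×$640.00 = $5,630.00
  $478.80 + 20.77% × ($5,630.00 − $4,000.00) = $478.80 + 20.77% × $1,630.00 = $817.35
Medical Insurance Levy: 2.5% × $6,270.00 = $156.75
Social Insurance: 6.1% × $6,270.00 = $382.47
Health Levy: 3.97% × $6,270.00 = $248.92
Total: $817.35 + $156.75 + $382.47 + $248.92 = $1,605.49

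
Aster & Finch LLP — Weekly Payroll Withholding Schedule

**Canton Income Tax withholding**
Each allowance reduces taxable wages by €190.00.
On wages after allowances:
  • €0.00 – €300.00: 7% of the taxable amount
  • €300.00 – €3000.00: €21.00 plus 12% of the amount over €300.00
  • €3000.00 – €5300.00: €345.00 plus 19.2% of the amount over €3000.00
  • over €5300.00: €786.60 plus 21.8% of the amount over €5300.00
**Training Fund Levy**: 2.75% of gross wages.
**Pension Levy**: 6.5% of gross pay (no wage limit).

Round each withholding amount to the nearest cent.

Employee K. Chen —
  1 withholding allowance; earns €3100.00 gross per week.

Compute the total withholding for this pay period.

€620.95

Canton Income Tax: taxable = €3100.00 − 1×€190.00 = €2910.00
  €21.00 + 12% × (€2910.00 − €300.00) = €21.00 + 12% × €2610.00 = €334.20
Training Fund Levy: 2.75% × €3100.00 = €85.25
Pension Levy: 6.5% × €3100.00 = €201.50
Total: €334.20 + €85.25 + €201.50 = €620.95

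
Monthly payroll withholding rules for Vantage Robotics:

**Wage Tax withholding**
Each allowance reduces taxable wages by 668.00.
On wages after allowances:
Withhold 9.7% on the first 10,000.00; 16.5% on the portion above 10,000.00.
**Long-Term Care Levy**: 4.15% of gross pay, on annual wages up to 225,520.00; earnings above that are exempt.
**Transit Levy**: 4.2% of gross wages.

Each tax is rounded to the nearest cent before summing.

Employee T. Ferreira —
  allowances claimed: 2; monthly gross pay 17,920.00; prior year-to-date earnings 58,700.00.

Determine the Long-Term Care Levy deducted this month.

Long-Term Care Levy: 4.15% × 17,920.00 = 743.68

743.68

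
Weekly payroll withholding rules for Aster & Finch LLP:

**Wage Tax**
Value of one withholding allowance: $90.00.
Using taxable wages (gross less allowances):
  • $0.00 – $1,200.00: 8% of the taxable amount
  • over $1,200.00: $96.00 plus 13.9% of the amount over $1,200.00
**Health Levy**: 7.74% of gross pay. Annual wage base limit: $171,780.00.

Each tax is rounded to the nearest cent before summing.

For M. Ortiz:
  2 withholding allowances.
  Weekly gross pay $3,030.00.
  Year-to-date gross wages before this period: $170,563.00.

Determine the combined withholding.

Wage Tax: taxable = $3,030.00 − 2×$90.00 = $2,850.00
  $96.00 + 13.9% × ($2,850.00 − $1,200.00) = $96.00 + 13.9% × $1,650.00 = $325.35
Health Levy: cap $171,780.00 − YTD $170,563.00 = $1,217.00 subject; 7.74% × $1,217.00 = $94.20
Total: $325.35 + $94.20 = $419.55

$419.55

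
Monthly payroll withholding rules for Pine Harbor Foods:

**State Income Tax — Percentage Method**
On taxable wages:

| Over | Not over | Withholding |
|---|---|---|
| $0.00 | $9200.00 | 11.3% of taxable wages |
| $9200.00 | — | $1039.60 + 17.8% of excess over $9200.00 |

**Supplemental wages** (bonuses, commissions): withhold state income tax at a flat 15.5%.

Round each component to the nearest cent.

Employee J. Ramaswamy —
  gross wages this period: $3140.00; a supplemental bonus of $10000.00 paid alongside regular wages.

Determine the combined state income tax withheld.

State Income Tax: taxable = $3140.00
  11.3% × $3140.00 = $354.82
Supplemental (15.5% flat on bonus): 15.5% × $10000.00 = $1550.00
Total state income tax: $354.82 + $1550.00 = $1904.82

$1904.82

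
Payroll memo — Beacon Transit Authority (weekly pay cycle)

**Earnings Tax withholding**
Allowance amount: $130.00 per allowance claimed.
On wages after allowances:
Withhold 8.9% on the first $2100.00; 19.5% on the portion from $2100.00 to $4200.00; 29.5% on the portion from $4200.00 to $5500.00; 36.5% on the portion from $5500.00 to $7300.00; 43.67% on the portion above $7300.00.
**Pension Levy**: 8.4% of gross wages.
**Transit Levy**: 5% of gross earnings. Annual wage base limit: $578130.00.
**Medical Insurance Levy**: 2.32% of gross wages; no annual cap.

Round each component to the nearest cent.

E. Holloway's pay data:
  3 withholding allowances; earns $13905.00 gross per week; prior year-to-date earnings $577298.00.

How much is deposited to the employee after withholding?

$8021.79

Earnings Tax: taxable = $13905.00 − 3×$130.00 = $13515.00
  $1636.90 + 43.67% × ($13515.00 − $7300.00) = $1636.90 + 43.67% × $6215.00 = $4350.99
Pension Levy: 8.4% × $13905.00 = $1168.02
Transit Levy: cap $578130.00 − YTD $577298.00 = $832.00 subject; 5% × $832.00 = $41.60
Medical Insurance Levy: 2.32% × $13905.00 = $322.60
Total withheld: $4350.99 + $1168.02 + $41.60 + $322.60 = $5883.21
Net pay: $13905.00 − $5883.21 = $8021.79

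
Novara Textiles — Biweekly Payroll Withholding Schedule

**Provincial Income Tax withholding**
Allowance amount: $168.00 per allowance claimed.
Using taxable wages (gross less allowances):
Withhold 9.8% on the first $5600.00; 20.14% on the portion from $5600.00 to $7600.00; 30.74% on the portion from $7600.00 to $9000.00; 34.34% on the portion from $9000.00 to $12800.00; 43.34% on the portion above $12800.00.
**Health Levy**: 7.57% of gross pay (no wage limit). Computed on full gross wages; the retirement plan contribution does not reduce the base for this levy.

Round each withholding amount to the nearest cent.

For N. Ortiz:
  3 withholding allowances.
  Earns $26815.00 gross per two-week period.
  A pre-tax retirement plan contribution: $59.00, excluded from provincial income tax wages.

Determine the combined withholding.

Provincial Income Tax: taxable = $26815.00 − $59.00 − 3×$168.00 = $26252.00
  $2686.88 + 43.34% × ($26252.00 − $12800.00) = $2686.88 + 43.34% × $13452.00 = $8516.98
Health Levy: 7.57% × $26815.00 = $2029.90
Total: $8516.98 + $2029.90 = $10546.88

$10546.88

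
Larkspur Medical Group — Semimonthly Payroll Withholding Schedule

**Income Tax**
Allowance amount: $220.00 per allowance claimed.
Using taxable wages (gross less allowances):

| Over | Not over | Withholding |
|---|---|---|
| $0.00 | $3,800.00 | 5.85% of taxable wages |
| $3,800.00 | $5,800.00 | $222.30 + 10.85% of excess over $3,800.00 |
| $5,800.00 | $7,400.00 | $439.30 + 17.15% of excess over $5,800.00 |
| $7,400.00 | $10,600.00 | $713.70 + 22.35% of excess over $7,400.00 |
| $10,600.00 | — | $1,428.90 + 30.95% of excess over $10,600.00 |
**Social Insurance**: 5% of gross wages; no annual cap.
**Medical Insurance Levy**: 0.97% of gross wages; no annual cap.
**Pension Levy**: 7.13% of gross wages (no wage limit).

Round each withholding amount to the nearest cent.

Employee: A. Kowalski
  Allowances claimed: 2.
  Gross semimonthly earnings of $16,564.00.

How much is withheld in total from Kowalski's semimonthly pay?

$5,308.46

Income Tax: taxable = $16,564.00 − 2×$220.00 = $16,124.00
  $1,428.90 + 30.95% × ($16,124.00 − $10,600.00) = $1,428.90 + 30.95% × $5,524.00 = $3,138.58
Social Insurance: 5% × $16,564.00 = $828.20
Medical Insurance Levy: 0.97% × $16,564.00 = $160.67
Pension Levy: 7.13% × $16,564.00 = $1,181.01
Total: $3,138.58 + $828.20 + $160.67 + $1,181.01 = $5,308.46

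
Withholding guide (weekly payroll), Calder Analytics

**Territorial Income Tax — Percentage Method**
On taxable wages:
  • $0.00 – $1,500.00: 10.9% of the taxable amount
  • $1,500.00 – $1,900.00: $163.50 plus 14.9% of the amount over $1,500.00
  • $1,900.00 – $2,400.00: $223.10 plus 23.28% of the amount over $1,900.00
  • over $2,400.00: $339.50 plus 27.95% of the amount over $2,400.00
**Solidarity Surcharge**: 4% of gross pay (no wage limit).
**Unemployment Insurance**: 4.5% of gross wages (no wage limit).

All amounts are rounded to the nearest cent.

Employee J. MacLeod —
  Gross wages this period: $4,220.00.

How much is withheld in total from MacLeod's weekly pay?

Territorial Income Tax: taxable = $4,220.00
  $339.50 + 27.95% × ($4,220.00 − $2,400.00) = $339.50 + 27.95% × $1,820.00 = $848.19
Solidarity Surcharge: 4% × $4,220.00 = $168.80
Unemployment Insurance: 4.5% × $4,220.00 = $189.90
Total: $848.19 + $168.80 + $189.90 = $1,206.89

$1,206.89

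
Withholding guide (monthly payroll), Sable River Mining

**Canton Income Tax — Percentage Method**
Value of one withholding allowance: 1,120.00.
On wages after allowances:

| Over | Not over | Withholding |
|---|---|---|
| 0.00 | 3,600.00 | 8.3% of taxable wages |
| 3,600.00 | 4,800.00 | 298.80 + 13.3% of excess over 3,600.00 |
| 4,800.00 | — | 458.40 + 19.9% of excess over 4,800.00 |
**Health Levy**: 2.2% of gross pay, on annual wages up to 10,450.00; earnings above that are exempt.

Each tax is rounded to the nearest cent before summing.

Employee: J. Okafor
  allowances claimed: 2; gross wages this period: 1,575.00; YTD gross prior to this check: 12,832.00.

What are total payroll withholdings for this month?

Canton Income Tax: taxable = 1,575.00 − 2×1,120.00 = -665.00
  Taxable ≤ 0 → 0.00
Health Levy: YTD 12,832.00 ≥ cap 10,450.00 → 0.00
Total: 0.00 + 0.00 = 0.00

0.00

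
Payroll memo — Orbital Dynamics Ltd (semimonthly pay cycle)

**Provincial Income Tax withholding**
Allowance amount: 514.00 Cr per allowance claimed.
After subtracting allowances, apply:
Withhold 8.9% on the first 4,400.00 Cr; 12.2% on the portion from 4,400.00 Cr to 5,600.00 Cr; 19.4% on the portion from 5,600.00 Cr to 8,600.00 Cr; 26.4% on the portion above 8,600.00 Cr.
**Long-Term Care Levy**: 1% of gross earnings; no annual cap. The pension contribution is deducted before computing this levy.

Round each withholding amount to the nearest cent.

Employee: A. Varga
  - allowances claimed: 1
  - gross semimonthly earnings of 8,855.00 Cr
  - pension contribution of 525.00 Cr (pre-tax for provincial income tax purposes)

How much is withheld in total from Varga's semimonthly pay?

Provincial Income Tax: taxable = 8,855.00 Cr − 525.00 Cr − 1×514.00 Cr = 7,816.00 Cr
  538.00 Cr + 19.4% × (7,816.00 Cr − 5,600.00 Cr) = 538.00 Cr + 19.4% × 2,216.00 Cr = 967.90 Cr
Long-Term Care Levy: 1% × 8,330.00 Cr = 83.30 Cr
Total: 967.90 Cr + 83.30 Cr = 1,051.20 Cr

1,051.20 Cr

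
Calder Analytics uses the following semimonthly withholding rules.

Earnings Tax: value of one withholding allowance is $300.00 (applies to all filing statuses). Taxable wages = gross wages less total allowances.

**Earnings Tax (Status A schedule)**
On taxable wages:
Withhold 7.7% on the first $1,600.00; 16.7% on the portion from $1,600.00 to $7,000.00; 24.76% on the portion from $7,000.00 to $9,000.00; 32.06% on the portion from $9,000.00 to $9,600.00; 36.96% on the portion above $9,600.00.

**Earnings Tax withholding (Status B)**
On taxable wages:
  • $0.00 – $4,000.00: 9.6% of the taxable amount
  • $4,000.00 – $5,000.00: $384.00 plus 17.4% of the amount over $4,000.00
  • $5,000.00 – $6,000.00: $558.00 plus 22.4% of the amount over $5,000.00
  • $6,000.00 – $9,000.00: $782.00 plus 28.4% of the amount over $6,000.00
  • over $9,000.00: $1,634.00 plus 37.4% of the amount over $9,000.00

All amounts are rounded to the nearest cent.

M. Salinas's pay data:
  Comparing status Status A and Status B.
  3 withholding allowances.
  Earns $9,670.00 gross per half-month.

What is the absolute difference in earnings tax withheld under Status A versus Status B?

Earnings Tax (Status A): taxable = $9,670.00 − 3×$300.00 = $8,770.00
  $1,025.00 + 24.76% × ($8,770.00 − $7,000.00) = $1,025.00 + 24.76% × $1,770.00 = $1,463.25
Earnings Tax (Status B): taxable = $9,670.00 − 3×$300.00 = $8,770.00
  $782.00 + 28.4% × ($8,770.00 − $6,000.00) = $782.00 + 28.4% × $2,770.00 = $1,568.68
Difference: |$1,463.25 − $1,568.68| = $105.43 (higher under Status B)

$105.43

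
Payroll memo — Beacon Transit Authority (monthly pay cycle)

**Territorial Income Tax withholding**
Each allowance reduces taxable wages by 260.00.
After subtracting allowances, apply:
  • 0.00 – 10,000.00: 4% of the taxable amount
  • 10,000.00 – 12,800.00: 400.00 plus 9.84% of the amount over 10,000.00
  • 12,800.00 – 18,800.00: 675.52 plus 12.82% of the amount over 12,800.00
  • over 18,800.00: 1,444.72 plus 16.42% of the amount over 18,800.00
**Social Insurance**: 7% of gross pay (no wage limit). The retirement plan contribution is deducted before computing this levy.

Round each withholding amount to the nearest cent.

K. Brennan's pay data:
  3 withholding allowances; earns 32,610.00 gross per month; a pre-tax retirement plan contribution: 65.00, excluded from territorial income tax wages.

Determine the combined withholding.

5,851.72

Territorial Income Tax: taxable = 32,610.00 − 65.00 − 3×260.00 = 31,765.00
  1,444.72 + 16.42% × (31,765.00 − 18,800.00) = 1,444.72 + 16.42% × 12,965.00 = 3,573.57
Social Insurance: 7% × 32,545.00 = 2,278.15
Total: 3,573.57 + 2,278.15 = 5,851.72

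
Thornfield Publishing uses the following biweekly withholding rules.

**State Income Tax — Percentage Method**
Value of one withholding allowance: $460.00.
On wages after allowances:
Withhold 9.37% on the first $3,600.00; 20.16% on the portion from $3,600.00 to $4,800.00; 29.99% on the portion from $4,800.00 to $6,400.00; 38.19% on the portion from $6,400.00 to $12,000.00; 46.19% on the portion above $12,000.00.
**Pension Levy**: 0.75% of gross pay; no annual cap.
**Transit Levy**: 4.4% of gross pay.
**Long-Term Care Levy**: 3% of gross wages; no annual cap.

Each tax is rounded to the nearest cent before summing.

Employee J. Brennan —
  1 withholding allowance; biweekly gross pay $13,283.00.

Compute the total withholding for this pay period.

$4,660.42

State Income Tax: taxable = $13,283.00 − 1×$460.00 = $12,823.00
  $3,197.72 + 46.19% × ($12,823.00 − $12,000.00) = $3,197.72 + 46.19% × $823.00 = $3,577.86
Pension Levy: 0.75% × $13,283.00 = $99.62
Transit Levy: 4.4% × $13,283.00 = $584.45
Long-Term Care Levy: 3% × $13,283.00 = $398.49
Total: $3,577.86 + $99.62 + $584.45 + $398.49 = $4,660.42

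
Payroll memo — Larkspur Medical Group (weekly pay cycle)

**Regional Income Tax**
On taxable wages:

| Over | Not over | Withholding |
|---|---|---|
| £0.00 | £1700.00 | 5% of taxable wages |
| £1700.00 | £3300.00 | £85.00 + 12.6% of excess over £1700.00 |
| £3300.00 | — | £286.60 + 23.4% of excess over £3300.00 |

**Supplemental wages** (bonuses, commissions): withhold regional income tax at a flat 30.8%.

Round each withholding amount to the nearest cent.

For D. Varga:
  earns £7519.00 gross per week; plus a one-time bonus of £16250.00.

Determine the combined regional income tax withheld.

£6278.85

Regional Income Tax: taxable = £7519.00
  £286.60 + 23.4% × (£7519.00 − £3300.00) = £286.60 + 23.4% × £4219.00 = £1273.85
Supplemental (30.8% flat on bonus): 30.8% × £16250.00 = £5005.00
Total regional income tax: £1273.85 + £5005.00 = £6278.85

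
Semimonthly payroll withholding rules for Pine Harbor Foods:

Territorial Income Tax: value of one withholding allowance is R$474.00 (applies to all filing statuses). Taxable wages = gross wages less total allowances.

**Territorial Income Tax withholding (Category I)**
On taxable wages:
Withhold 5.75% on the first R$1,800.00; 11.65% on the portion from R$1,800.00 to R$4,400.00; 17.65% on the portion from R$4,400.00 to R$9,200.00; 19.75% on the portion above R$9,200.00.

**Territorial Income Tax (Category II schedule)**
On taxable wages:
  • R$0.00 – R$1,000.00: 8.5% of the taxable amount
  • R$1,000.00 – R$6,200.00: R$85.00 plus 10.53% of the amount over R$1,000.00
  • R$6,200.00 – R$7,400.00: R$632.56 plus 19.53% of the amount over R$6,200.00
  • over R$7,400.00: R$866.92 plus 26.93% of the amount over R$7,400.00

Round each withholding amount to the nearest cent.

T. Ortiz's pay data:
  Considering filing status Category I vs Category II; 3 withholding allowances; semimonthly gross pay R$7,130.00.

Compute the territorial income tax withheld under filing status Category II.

R$580.75

Territorial Income Tax (Category II): taxable = R$7,130.00 − 3×R$474.00 = R$5,708.00
  R$85.00 + 10.53% × (R$5,708.00 − R$1,000.00) = R$85.00 + 10.53% × R$4,708.00 = R$580.75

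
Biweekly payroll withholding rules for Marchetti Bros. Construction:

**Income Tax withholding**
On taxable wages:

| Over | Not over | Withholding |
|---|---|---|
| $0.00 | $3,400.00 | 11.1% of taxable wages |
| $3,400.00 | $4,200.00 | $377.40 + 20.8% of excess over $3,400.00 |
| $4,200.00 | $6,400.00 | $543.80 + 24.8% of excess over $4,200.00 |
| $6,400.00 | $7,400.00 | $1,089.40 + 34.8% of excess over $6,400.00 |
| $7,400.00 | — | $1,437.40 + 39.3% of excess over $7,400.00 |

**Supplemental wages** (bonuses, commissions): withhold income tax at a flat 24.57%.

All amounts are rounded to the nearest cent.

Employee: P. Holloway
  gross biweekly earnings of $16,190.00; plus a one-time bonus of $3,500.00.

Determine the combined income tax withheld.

Income Tax: taxable = $16,190.00
  $1,437.40 + 39.3% × ($16,190.00 − $7,400.00) = $1,437.40 + 39.3% × $8,790.00 = $4,891.87
Supplemental (24.57% flat on bonus): 24.57% × $3,500.00 = $859.95
Total income tax: $4,891.87 + $859.95 = $5,751.82

$5,751.82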